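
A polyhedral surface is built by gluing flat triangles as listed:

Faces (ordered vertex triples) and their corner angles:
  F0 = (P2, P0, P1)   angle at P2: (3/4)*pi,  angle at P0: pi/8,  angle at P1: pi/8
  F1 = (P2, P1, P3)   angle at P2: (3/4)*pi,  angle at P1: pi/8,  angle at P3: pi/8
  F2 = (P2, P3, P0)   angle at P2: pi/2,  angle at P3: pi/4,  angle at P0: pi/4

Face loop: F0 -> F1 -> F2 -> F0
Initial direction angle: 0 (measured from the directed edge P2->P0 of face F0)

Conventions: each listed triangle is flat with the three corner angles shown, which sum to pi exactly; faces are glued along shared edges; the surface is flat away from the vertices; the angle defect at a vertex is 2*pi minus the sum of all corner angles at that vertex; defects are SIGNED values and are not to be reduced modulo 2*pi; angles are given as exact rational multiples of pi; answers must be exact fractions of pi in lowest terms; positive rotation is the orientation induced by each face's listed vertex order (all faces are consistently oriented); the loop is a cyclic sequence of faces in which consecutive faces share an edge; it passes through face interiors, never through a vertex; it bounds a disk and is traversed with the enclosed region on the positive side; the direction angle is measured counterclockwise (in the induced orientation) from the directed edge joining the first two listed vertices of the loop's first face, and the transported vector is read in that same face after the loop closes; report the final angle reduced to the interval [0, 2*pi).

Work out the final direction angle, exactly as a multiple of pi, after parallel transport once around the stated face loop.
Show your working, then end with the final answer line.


enclosed vertex P2: corner angles sum to 2*pi, defect = 2*pi - 2*pi = 0
the rotation equals the total enclosed defect, so the final angle is initial + defects (mod 2*pi)
final angle = 0 + 0 = 0 (mod 2*pi)

Answer: final direction angle = 0


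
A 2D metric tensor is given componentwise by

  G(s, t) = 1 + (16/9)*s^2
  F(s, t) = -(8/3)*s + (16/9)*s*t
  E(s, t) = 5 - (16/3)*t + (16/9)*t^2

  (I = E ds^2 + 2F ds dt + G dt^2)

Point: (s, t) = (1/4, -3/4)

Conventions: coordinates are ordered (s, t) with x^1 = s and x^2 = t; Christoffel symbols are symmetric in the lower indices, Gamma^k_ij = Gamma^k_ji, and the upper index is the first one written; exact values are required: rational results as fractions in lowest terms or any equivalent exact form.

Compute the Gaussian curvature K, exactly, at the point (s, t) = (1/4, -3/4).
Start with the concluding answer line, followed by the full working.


Answer: K = -144/8281

E = 10, F = -1, G = 10/9, EG - F^2 = 91/9 at the point
E_s = 0, E_t = -8, F_s = -4, F_t = 4/9, G_s = 8/9, G_t = 0
E_tt = 32/9, F_st = 16/9, G_ss = 32/9
Brioschi: K = (det M1 - det M2) / (EG - F^2)^2 with the standard first/second-derivative matrices M1, M2.
M1 = [[-E_tt/2 + F_st - G_ss/2, E_s/2, F_s - E_t/2], [F_t - G_s/2, E, F], [G_t/2, F, G]] = [[-16/9, 0, 0], [0, 10, -1], [0, -1, 10/9]]; det M1 = -1456/81
M2 = [[0, E_t/2, G_s/2], [E_t/2, E, F], [G_s/2, F, G]] = [[0, -4, 4/9], [-4, 10, -1], [4/9, -1, 10/9]]; det M2 = -1312/81
det M1 - det M2 = -16/9; K = -16/9 / (91/9)^2 = -144/8281


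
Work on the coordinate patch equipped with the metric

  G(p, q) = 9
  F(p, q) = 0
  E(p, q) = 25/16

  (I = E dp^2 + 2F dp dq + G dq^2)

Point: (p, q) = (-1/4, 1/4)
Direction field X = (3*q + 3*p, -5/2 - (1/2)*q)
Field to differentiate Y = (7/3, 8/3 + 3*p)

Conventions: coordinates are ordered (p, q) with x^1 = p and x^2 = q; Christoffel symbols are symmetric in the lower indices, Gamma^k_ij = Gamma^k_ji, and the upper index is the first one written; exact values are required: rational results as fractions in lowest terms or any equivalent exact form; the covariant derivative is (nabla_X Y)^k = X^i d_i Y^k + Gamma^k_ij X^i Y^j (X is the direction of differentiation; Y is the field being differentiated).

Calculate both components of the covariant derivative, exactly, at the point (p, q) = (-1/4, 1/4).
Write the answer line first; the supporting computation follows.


Answer: (nabla_X Y)^p = 0, (nabla_X Y)^q = 0

E = 25/16, F = 0, G = 9 at the point
E_p = 0, E_q = 0, F_p = 0, F_q = 0, G_p = 0, G_q = 0
EG - F^2 = 225/16;  g^inv = (16/225) * [[9, 0], [0, 25/16]]
first-kind symbols [ij,l] = (1/2)(d_i g_jl + d_j g_il - d_l g_ij): [pp,p] = E_p/2 = 0, [pp,q] = F_p - E_q/2 = 0, [pq,p] = E_q/2 = 0, [pq,q] = G_p/2 = 0, [qq,p] = F_q - G_p/2 = 0, [qq,q] = G_q/2 = 0
Gamma^p_ij = (G*[ij,p] - F*[ij,q])/(EG - F^2), Gamma^q_ij = (E*[ij,q] - F*[ij,p])/(EG - F^2)
Gamma_ppp = 0, Gamma_ppq = 0, Gamma_pqq = 0, Gamma_qpp = 0, Gamma_qpq = 0, Gamma_qqq = 0
X = (0, -21/8), Y = (7/3, 23/12) at the point


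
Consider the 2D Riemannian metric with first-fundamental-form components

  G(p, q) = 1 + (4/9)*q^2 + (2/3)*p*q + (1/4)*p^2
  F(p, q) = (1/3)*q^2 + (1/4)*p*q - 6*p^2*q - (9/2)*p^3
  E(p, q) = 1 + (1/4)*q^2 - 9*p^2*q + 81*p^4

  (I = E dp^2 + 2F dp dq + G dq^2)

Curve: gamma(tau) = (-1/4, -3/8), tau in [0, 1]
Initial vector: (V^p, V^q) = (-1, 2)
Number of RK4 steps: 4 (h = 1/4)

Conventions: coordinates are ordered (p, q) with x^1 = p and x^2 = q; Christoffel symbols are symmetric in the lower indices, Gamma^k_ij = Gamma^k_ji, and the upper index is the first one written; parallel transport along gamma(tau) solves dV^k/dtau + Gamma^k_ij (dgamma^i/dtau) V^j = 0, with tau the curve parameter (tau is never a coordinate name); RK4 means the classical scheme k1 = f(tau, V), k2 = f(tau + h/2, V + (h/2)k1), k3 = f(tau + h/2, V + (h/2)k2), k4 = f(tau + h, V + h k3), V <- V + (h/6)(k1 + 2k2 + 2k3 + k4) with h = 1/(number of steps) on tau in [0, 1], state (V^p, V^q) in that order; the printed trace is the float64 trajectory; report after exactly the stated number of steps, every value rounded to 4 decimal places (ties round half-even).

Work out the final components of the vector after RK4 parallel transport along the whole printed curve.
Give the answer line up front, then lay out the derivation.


Answer: V^p = -1.0000, V^q = 2.0000

gamma'(tau) = (0, 0); f(tau, V)^k = -Gamma^k_ij(gamma(tau)) gamma'^i(tau) V^j; h = 1/4; intermediate values shown to 6 dp
curve data and Christoffel symbols at the stage parameters:
  tau = 0.000000: gamma = (-0.250000, -0.375000), gamma' = (0.000000, 0.000000); Gamma_ppp = -1.981651, Gamma_ppq = -0.220183, Gamma_pqq = -0.293578, Gamma_qpp = -0.990826, Gamma_qpq = -0.110092, Gamma_qqq = -0.146789
  tau = 0.125000: gamma = (-0.250000, -0.375000), gamma' = (0.000000, 0.000000); Gamma_ppp = -1.981651, Gamma_ppq = -0.220183, Gamma_pqq = -0.293578, Gamma_qpp = -0.990826, Gamma_qpq = -0.110092, Gamma_qqq = -0.146789
  tau = 0.250000: gamma = (-0.250000, -0.375000), gamma' = (0.000000, 0.000000); Gamma_ppp = -1.981651, Gamma_ppq = -0.220183, Gamma_pqq = -0.293578, Gamma_qpp = -0.990826, Gamma_qpq = -0.110092, Gamma_qqq = -0.146789
  tau = 0.375000: gamma = (-0.250000, -0.375000), gamma' = (0.000000, 0.000000); Gamma_ppp = -1.981651, Gamma_ppq = -0.220183, Gamma_pqq = -0.293578, Gamma_qpp = -0.990826, Gamma_qpq = -0.110092, Gamma_qqq = -0.146789
  tau = 0.500000: gamma = (-0.250000, -0.375000), gamma' = (0.000000, 0.000000); Gamma_ppp = -1.981651, Gamma_ppq = -0.220183, Gamma_pqq = -0.293578, Gamma_qpp = -0.990826, Gamma_qpq = -0.110092, Gamma_qqq = -0.146789
  tau = 0.625000: gamma = (-0.250000, -0.375000), gamma' = (0.000000, 0.000000); Gamma_ppp = -1.981651, Gamma_ppq = -0.220183, Gamma_pqq = -0.293578, Gamma_qpp = -0.990826, Gamma_qpq = -0.110092, Gamma_qqq = -0.146789
  tau = 0.750000: gamma = (-0.250000, -0.375000), gamma' = (0.000000, 0.000000); Gamma_ppp = -1.981651, Gamma_ppq = -0.220183, Gamma_pqq = -0.293578, Gamma_qpp = -0.990826, Gamma_qpq = -0.110092, Gamma_qqq = -0.146789
  tau = 0.875000: gamma = (-0.250000, -0.375000), gamma' = (0.000000, 0.000000); Gamma_ppp = -1.981651, Gamma_ppq = -0.220183, Gamma_pqq = -0.293578, Gamma_qpp = -0.990826, Gamma_qpq = -0.110092, Gamma_qqq = -0.146789
  tau = 1.000000: gamma = (-0.250000, -0.375000), gamma' = (0.000000, 0.000000); Gamma_ppp = -1.981651, Gamma_ppq = -0.220183, Gamma_pqq = -0.293578, Gamma_qpp = -0.990826, Gamma_qpq = -0.110092, Gamma_qqq = -0.146789
step 0: V^p = -1.0000, V^q = 2.0000
step 1: k1 = (0.000000, 0.000000), k2 = (0.000000, 0.000000), k3 = (0.000000, 0.000000), k4 = (0.000000, 0.000000); V <- V + (h/6)(k1 + 2k2 + 2k3 + k4): V^p = -1.0000, V^q = 2.0000
step 2: k1 = (0.000000, 0.000000), k2 = (0.000000, 0.000000), k3 = (0.000000, 0.000000), k4 = (0.000000, 0.000000); V <- V + (h/6)(k1 + 2k2 + 2k3 + k4): V^p = -1.0000, V^q = 2.0000
step 3: k1 = (0.000000, 0.000000), k2 = (0.000000, 0.000000), k3 = (0.000000, 0.000000), k4 = (0.000000, 0.000000); V <- V + (h/6)(k1 + 2k2 + 2k3 + k4): V^p = -1.0000, V^q = 2.0000
step 4: k1 = (0.000000, 0.000000), k2 = (0.000000, 0.000000), k3 = (0.000000, 0.000000), k4 = (0.000000, 0.000000); V <- V + (h/6)(k1 + 2k2 + 2k3 + k4): V^p = -1.0000, V^q = 2.0000


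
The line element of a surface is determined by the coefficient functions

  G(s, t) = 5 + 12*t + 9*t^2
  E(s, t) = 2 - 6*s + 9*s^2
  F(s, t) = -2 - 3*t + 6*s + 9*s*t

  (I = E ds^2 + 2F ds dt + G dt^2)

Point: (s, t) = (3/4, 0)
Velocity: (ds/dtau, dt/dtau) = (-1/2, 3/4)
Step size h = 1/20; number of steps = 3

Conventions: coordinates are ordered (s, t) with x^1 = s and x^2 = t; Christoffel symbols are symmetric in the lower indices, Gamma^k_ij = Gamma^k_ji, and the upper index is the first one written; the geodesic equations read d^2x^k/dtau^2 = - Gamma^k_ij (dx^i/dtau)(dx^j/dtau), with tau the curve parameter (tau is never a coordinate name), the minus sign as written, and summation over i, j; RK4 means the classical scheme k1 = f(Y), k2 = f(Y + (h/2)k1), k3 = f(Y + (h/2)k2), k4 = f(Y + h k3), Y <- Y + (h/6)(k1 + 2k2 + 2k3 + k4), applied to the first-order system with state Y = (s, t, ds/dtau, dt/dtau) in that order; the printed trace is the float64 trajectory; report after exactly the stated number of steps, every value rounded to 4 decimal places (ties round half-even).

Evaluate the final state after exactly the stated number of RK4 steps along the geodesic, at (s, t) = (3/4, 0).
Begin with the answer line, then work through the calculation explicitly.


Answer: s = 0.6705, t = 0.1044, ds/dtau = -0.5565, dt/dtau = 0.6430

f(Y) = (ds/dtau, dt/dtau, -Gamma^s_ij Y'^i Y'^j, -Gamma^t_ij Y'^i Y'^j) with the Gammas evaluated at the stage position; h = 0.050000; intermediate values shown to 6 dp
step 0: s = 0.7500, t = 0.0000, ds/dtau = -0.5000, dt/dtau = 0.7500
step 1:
  k1: at (s, t) = (0.750000, 0.000000), (ds/dtau, dt/dtau) = (-0.500000, 0.750000); Gamma_sss = 0.571429, Gamma_sst = 0.000000, Gamma_stt = 0.571429, Gamma_tss = 0.914286, Gamma_tst = 0.000000, Gamma_ttt = 0.914286; k1 = (-0.500000, 0.750000, -0.464286, -0.742857)
  k2: at (s, t) = (0.737500, 0.018750), (ds/dtau, dt/dtau) = (-0.511607, 0.731429); Gamma_sss = 0.543047, Gamma_sst = 0.000000, Gamma_stt = 0.543047, Gamma_tss = 0.920940, Gamma_tst = 0.000000, Gamma_ttt = 0.920940; k2 = (-0.511607, 0.731429, -0.432661, -0.733740)
  k3: at (s, t) = (0.737210, 0.018286), (ds/dtau, dt/dtau) = (-0.510817, 0.731656); Gamma_sss = 0.543292, Gamma_sst = 0.000000, Gamma_stt = 0.543292, Gamma_tss = 0.921394, Gamma_tst = 0.000000, Gamma_ttt = 0.921394; k3 = (-0.510817, 0.731656, -0.432599, -0.733664)
  k4: at (s, t) = (0.724459, 0.036583), (ds/dtau, dt/dtau) = (-0.521630, 0.713317); Gamma_sss = 0.515555, Gamma_sst = 0.000000, Gamma_stt = 0.515555, Gamma_tss = 0.926974, Gamma_tst = 0.000000, Gamma_ttt = 0.926974; k4 = (-0.521630, 0.713317, -0.402606, -0.723892)
  Y <- Y + (h/6)(k1 + 2k2 + 2k3 + k4): s = 0.7244, t = 0.0366, ds/dtau = -0.5216, dt/dtau = 0.7133
step 2:
  k1: at (s, t) = (0.724446, 0.036579), (ds/dtau, dt/dtau) = (-0.521645, 0.713320); Gamma_sss = 0.515548, Gamma_sst = 0.000000, Gamma_stt = 0.515548, Gamma_tss = 0.926988, Gamma_tst = 0.000000, Gamma_ttt = 0.926988; k1 = (-0.521645, 0.713320, -0.402612, -0.723922)
  k2: at (s, t) = (0.711405, 0.054412), (ds/dtau, dt/dtau) = (-0.531710, 0.695222); Gamma_sss = 0.488462, Gamma_sst = 0.000000, Gamma_stt = 0.488462, Gamma_tss = 0.931622, Gamma_tst = 0.000000, Gamma_ttt = 0.931622; k2 = (-0.531710, 0.695222, -0.374186, -0.713669)
  k3: at (s, t) = (0.711153, 0.053960), (ds/dtau, dt/dtau) = (-0.531000, 0.695479); Gamma_sss = 0.488669, Gamma_sst = 0.000000, Gamma_stt = 0.488669, Gamma_tss = 0.932052, Gamma_tst = 0.000000, Gamma_ttt = 0.932052; k3 = (-0.531000, 0.695479, -0.374150, -0.713627)
  k4: at (s, t) = (0.697896, 0.071353), (ds/dtau, dt/dtau) = (-0.540353, 0.677639); Gamma_sss = 0.462238, Gamma_sst = 0.000000, Gamma_stt = 0.462238, Gamma_tss = 0.935754, Gamma_tst = 0.000000, Gamma_ttt = 0.935754; k4 = (-0.540353, 0.677639, -0.347222, -0.702915)
  Y <- Y + (h/6)(k1 + 2k2 + 2k3 + k4): s = 0.6979, t = 0.0713, ds/dtau = -0.5404, dt/dtau = 0.6776
step 3:
  k1: at (s, t) = (0.697884, 0.071349), (ds/dtau, dt/dtau) = (-0.540366, 0.677642); Gamma_sss = 0.462232, Gamma_sst = 0.000000, Gamma_stt = 0.462232, Gamma_tss = 0.935766, Gamma_tst = 0.000000, Gamma_ttt = 0.935766; k1 = (-0.540366, 0.677642, -0.347226, -0.702942)
  k2: at (s, t) = (0.684375, 0.088290), (ds/dtau, dt/dtau) = (-0.549047, 0.660068); Gamma_sss = 0.436456, Gamma_sst = 0.000000, Gamma_stt = 0.436456, Gamma_tss = 0.938650, Gamma_tst = 0.000000, Gamma_ttt = 0.938650; k2 = (-0.549047, 0.660068, -0.321730, -0.691918)
  k3: at (s, t) = (0.684158, 0.087850), (ds/dtau, dt/dtau) = (-0.548409, 0.660344); Gamma_sss = 0.436629, Gamma_sst = 0.000000, Gamma_stt = 0.436629, Gamma_tss = 0.939055, Gamma_tst = 0.000000, Gamma_ttt = 0.939055; k3 = (-0.548409, 0.660344, -0.321711, -0.691902)
  k4: at (s, t) = (0.670464, 0.104366), (ds/dtau, dt/dtau) = (-0.556452, 0.643047); Gamma_sss = 0.411506, Gamma_sst = 0.000000, Gamma_stt = 0.411506, Gamma_tss = 0.941134, Gamma_tst = 0.000000, Gamma_ttt = 0.941134; k4 = (-0.556452, 0.643047, -0.297580, -0.680578)
  Y <- Y + (h/6)(k1 + 2k2 + 2k3 + k4): s = 0.6705, t = 0.1044, ds/dtau = -0.5565, dt/dtau = 0.6430


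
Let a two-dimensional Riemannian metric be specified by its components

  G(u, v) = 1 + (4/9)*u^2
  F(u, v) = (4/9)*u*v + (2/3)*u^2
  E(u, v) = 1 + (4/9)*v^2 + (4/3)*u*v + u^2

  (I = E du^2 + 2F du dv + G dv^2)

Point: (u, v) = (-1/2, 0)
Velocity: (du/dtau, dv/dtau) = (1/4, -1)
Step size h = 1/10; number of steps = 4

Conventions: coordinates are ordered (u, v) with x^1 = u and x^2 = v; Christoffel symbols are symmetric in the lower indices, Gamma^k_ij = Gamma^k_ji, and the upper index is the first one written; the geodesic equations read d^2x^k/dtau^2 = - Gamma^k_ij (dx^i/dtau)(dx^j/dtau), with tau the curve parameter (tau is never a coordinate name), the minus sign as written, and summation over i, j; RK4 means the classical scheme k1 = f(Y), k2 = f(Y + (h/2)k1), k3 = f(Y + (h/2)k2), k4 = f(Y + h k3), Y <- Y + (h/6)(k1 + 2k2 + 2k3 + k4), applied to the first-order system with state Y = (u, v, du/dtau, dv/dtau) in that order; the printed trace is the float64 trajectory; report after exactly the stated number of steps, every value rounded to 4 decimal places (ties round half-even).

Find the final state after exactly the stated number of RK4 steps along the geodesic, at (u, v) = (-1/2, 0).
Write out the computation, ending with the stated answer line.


f(Y) = (du/dtau, dv/dtau, -Gamma^u_ij Y'^i Y'^j, -Gamma^v_ij Y'^i Y'^j) with the Gammas evaluated at the stage position; h = 0.100000; intermediate values shown to 6 dp
step 0: u = -0.5000, v = 0.0000, du/dtau = 0.2500, dv/dtau = -1.0000
step 1:
  k1: at (u, v) = (-0.500000, 0.000000), (du/dtau, dv/dtau) = (0.250000, -1.000000); Gamma_uuu = -0.367347, Gamma_uuv = -0.244898, Gamma_uvv = 0.000000, Gamma_vuu = -0.244898, Gamma_vuv = -0.163265, Gamma_vvv = 0.000000; k1 = (0.250000, -1.000000, -0.099490, -0.066327)
  k2: at (u, v) = (-0.487500, -0.050000), (du/dtau, dv/dtau) = (0.245026, -1.003316); Gamma_uuu = -0.378267, Gamma_uuv = -0.252178, Gamma_uvv = 0.000000, Gamma_vuu = -0.236039, Gamma_vuv = -0.157359, Gamma_vvv = 0.000000; k2 = (0.245026, -1.003316, -0.101280, -0.063199)
  k3: at (u, v) = (-0.487749, -0.050166), (du/dtau, dv/dtau) = (0.244936, -1.003160); Gamma_uuu = -0.378396, Gamma_uuv = -0.252264, Gamma_uvv = 0.000000, Gamma_vuu = -0.236077, Gamma_vuv = -0.157384, Gamma_vvv = 0.000000; k3 = (0.244936, -1.003160, -0.101266, -0.063179)
  k4: at (u, v) = (-0.475506, -0.100316), (du/dtau, dv/dtau) = (0.239873, -1.006318); Gamma_uuu = -0.388897, Gamma_uuv = -0.259265, Gamma_uvv = 0.000000, Gamma_vuu = -0.227297, Gamma_vuv = -0.151531, Gamma_vvv = 0.000000; k4 = (0.239873, -1.006318, -0.102790, -0.060077)
  Y <- Y + (h/6)(k1 + 2k2 + 2k3 + k4): u = -0.4755, v = -0.1003, du/dtau = 0.2399, dv/dtau = -1.0063
step 2:
  k1: at (u, v) = (-0.475503, -0.100321), (du/dtau, dv/dtau) = (0.239877, -1.006319); Gamma_uuu = -0.388898, Gamma_uuv = -0.259265, Gamma_uvv = 0.000000, Gamma_vuu = -0.227295, Gamma_vuv = -0.151530, Gamma_vvv = 0.000000; k1 = (0.239877, -1.006319, -0.102792, -0.060078)
  k2: at (u, v) = (-0.463510, -0.150637), (du/dtau, dv/dtau) = (0.234738, -1.009323); Gamma_uuu = -0.398961, Gamma_uuv = -0.265974, Gamma_uvv = 0.000000, Gamma_vuu = -0.218610, Gamma_vuv = -0.145740, Gamma_vvv = 0.000000; k2 = (0.234738, -1.009323, -0.104049, -0.057013)
  k3: at (u, v) = (-0.463767, -0.150787), (du/dtau, dv/dtau) = (0.234675, -1.009170); Gamma_uuu = -0.399070, Gamma_uuv = -0.266047, Gamma_uvv = 0.000000, Gamma_vuu = -0.218652, Gamma_vuv = -0.145768, Gamma_vvv = 0.000000; k3 = (0.234675, -1.009170, -0.104036, -0.057002)
  k4: at (u, v) = (-0.452036, -0.201238), (du/dtau, dv/dtau) = (0.229474, -1.012019); Gamma_uuu = -0.408657, Gamma_uuv = -0.272438, Gamma_uvv = 0.000000, Gamma_vuu = -0.210087, Gamma_vuv = -0.140058, Gamma_vvv = 0.000000; k4 = (0.229474, -1.012019, -0.105018, -0.053989)
  Y <- Y + (h/6)(k1 + 2k2 + 2k3 + k4): u = -0.4520, v = -0.2012, du/dtau = 0.2295, dv/dtau = -1.0120
step 3:
  k1: at (u, v) = (-0.452034, -0.201243), (du/dtau, dv/dtau) = (0.229477, -1.012021); Gamma_uuu = -0.408658, Gamma_uuv = -0.272439, Gamma_uvv = 0.000000, Gamma_vuu = -0.210086, Gamma_vuv = -0.140057, Gamma_vvv = 0.000000; k1 = (0.229477, -1.012021, -0.105020, -0.053990)
  k2: at (u, v) = (-0.440560, -0.251844), (du/dtau, dv/dtau) = (0.224226, -1.014720); Gamma_uuu = -0.417757, Gamma_uuv = -0.278505, Gamma_uvv = 0.000000, Gamma_vuu = -0.201655, Gamma_vuv = -0.134437, Gamma_vvv = 0.000000; k2 = (0.224226, -1.014720, -0.105731, -0.051037)
  k3: at (u, v) = (-0.440822, -0.251979), (du/dtau, dv/dtau) = (0.224191, -1.014573); Gamma_uuu = -0.417847, Gamma_uuv = -0.278564, Gamma_uvv = 0.000000, Gamma_vuu = -0.201701, Gamma_vuv = -0.134468, Gamma_vvv = 0.000000; k3 = (0.224191, -1.014573, -0.105722, -0.051034)
  k4: at (u, v) = (-0.429615, -0.302701), (du/dtau, dv/dtau) = (0.218905, -1.017124); Gamma_uuu = -0.426426, Gamma_uuv = -0.284284, Gamma_uvv = 0.000000, Gamma_vuu = -0.193427, Gamma_vuv = -0.128951, Gamma_vvv = 0.000000; k4 = (0.218905, -1.017124, -0.106160, -0.048154)
  Y <- Y + (h/6)(k1 + 2k2 + 2k3 + k4): u = -0.4296, v = -0.3027, du/dtau = 0.2189, dv/dtau = -1.0171
step 4:
  k1: at (u, v) = (-0.429614, -0.302705), (du/dtau, dv/dtau) = (0.218909, -1.017126); Gamma_uuu = -0.426426, Gamma_uuv = -0.284284, Gamma_uvv = 0.000000, Gamma_vuu = -0.193426, Gamma_vuv = -0.128951, Gamma_vvv = 0.000000; k1 = (0.218909, -1.017126, -0.106162, -0.048155)
  k2: at (u, v) = (-0.418668, -0.353562), (du/dtau, dv/dtau) = (0.213601, -1.019533); Gamma_uuu = -0.434480, Gamma_uuv = -0.289654, Gamma_uvv = 0.000000, Gamma_vuu = -0.185320, Gamma_vuv = -0.123546, Gamma_vvv = 0.000000; k2 = (0.213601, -1.019533, -0.106334, -0.045355)
  k3: at (u, v) = (-0.418933, -0.353682), (du/dtau, dv/dtau) = (0.213593, -1.019393); Gamma_uuu = -0.434551, Gamma_uuv = -0.289701, Gamma_uvv = 0.000000, Gamma_vuu = -0.185369, Gamma_vuv = -0.123580, Gamma_vvv = 0.000000; k3 = (0.213593, -1.019393, -0.106331, -0.045358)
  k4: at (u, v) = (-0.408254, -0.404645), (du/dtau, dv/dtau) = (0.208276, -1.021662); Gamma_uuu = -0.442055, Gamma_uuv = -0.294704, Gamma_uvv = 0.000000, Gamma_vuu = -0.177450, Gamma_vuv = -0.118300, Gamma_vvv = 0.000000; k4 = (0.208276, -1.021662, -0.106243, -0.042648)
  Y <- Y + (h/6)(k1 + 2k2 + 2k3 + k4): u = -0.4083, v = -0.4046, du/dtau = 0.2083, dv/dtau = -1.0217

Answer: u = -0.4083, v = -0.4046, du/dtau = 0.2083, dv/dtau = -1.0217


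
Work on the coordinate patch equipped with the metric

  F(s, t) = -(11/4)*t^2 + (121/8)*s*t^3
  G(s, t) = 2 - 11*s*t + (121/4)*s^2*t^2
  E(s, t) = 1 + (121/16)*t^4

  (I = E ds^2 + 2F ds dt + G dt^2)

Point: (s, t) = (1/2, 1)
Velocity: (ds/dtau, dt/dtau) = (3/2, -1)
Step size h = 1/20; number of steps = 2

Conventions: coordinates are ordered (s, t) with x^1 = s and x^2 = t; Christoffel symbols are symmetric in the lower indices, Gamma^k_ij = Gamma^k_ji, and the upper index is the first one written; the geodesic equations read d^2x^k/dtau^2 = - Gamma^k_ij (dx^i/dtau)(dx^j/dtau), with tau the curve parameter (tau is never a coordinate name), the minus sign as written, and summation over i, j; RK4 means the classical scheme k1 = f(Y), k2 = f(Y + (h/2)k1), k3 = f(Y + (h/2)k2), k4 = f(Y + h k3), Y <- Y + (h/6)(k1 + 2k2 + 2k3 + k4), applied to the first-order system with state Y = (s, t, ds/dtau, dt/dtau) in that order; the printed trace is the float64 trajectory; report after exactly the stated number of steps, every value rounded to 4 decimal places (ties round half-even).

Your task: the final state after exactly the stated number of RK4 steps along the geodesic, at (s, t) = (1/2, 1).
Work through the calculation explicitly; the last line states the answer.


f(Y) = (ds/dtau, dt/dtau, -Gamma^s_ij Y'^i Y'^j, -Gamma^t_ij Y'^i Y'^j) with the Gammas evaluated at the stage position; h = 0.050000; intermediate values shown to 6 dp
step 0: s = 0.5000, t = 1.0000, ds/dtau = 1.5000, dt/dtau = -1.0000
step 1:
  k1: at (s, t) = (0.500000, 1.000000), (ds/dtau, dt/dtau) = (1.500000, -1.000000); Gamma_sss = 0.000000, Gamma_sst = 1.301075, Gamma_stt = 0.650538, Gamma_tss = 0.000000, Gamma_tst = 0.827957, Gamma_ttt = 0.413978; k1 = (1.500000, -1.000000, 3.252688, 2.069892)
  k2: at (s, t) = (0.537500, 0.975000), (ds/dtau, dt/dtau) = (1.581317, -0.948253); Gamma_sss = 0.000000, Gamma_sst = 1.232162, Gamma_stt = 0.679269, Gamma_tss = 0.000000, Gamma_tst = 0.887207, Gamma_ttt = 0.489101; k2 = (1.581317, -0.948253, 3.084438, 2.220921)
  k3: at (s, t) = (0.539533, 0.976294), (ds/dtau, dt/dtau) = (1.577111, -0.944477); Gamma_sss = 0.000000, Gamma_sst = 1.227144, Gamma_stt = 0.678162, Gamma_tss = 0.000000, Gamma_tst = 0.888155, Gamma_ttt = 0.490824; k3 = (1.577111, -0.944477, 3.050828, 2.208059)
  k4: at (s, t) = (0.578856, 0.952776), (ds/dtau, dt/dtau) = (1.652541, -0.889597); Gamma_sss = 0.000000, Gamma_sst = 1.150903, Gamma_stt = 0.699227, Gamma_tss = 0.000000, Gamma_tst = 0.937429, Gamma_ttt = 0.569531; k4 = (1.652541, -0.889597, 2.830519, 2.305503)
  Y <- Y + (h/6)(k1 + 2k2 + 2k3 + k4): s = 0.5789, t = 0.9527, ds/dtau = 1.6529, dt/dtau = -0.8897
step 2:
  k1: at (s, t) = (0.578912, 0.952708), (ds/dtau, dt/dtau) = (1.652948, -0.889722); Gamma_sss = 0.000000, Gamma_sst = 1.150805, Gamma_stt = 0.699285, Gamma_tss = 0.000000, Gamma_tst = 0.937518, Gamma_ttt = 0.569682; k1 = (1.652948, -0.889722, 2.831337, 2.306586)
  k2: at (s, t) = (0.620235, 0.930465), (ds/dtau, dt/dtau) = (1.723731, -0.832057); Gamma_sss = 0.000000, Gamma_sst = 1.069242, Gamma_stt = 0.712743, Gamma_tss = 0.000000, Gamma_tst = 0.976385, Gamma_ttt = 0.650845; k2 = (1.723731, -0.832057, 2.573662, 2.350153)
  k3: at (s, t) = (0.622005, 0.931906), (ds/dtau, dt/dtau) = (1.717289, -0.830968); Gamma_sss = 0.000000, Gamma_sst = 1.065224, Gamma_stt = 0.710989, Gamma_tss = 0.000000, Gamma_tst = 0.975947, Gamma_ttt = 0.651400; k3 = (1.717289, -0.830968, 2.549234, 2.335582)
  k4: at (s, t) = (0.664776, 0.911159), (ds/dtau, dt/dtau) = (1.780410, -0.772943); Gamma_sss = 0.000000, Gamma_sst = 0.982254, Gamma_stt = 0.716646, Gamma_tss = 0.000000, Gamma_tst = 1.003061, Gamma_ttt = 0.731827; k4 = (1.780410, -0.772943, 2.275313, 2.323511)
  Y <- Y + (h/6)(k1 + 2k2 + 2k3 + k4): s = 0.6649, t = 0.9111, ds/dtau = 1.7809, dt/dtau = -0.7730

Answer: s = 0.6649, t = 0.9111, ds/dtau = 1.7809, dt/dtau = -0.7730


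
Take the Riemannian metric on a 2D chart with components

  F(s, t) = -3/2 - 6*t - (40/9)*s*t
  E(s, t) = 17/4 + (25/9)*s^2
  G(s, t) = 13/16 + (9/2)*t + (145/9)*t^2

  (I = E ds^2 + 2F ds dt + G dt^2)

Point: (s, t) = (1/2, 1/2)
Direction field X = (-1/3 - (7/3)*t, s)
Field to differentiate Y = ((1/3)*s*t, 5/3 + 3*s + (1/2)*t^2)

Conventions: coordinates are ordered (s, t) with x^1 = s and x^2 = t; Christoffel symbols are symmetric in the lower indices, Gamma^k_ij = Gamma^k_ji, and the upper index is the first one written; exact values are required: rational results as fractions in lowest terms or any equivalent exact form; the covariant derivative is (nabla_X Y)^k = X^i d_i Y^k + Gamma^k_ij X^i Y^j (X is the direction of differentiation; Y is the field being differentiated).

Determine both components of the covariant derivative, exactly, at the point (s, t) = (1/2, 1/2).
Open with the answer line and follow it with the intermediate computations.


Answer: (nabla_X Y)^s = -7223/24696, (nabla_X Y)^t = -11843/6174

E = 89/18, F = -101/18, G = 1021/144 at the point
E_s = 25/9, E_t = 0, F_s = -20/9, F_t = -74/9, G_s = 0, G_t = 371/18
EG - F^2 = 343/96;  g^inv = (96/343) * [[1021/144, 101/18], [101/18, 89/18]]
first-kind symbols [ij,l] = (1/2)(d_i g_jl + d_j g_il - d_l g_ij): [ss,s] = E_s/2 = 25/18, [ss,t] = F_s - E_t/2 = -20/9, [st,s] = E_t/2 = 0, [st,t] = G_s/2 = 0, [tt,s] = F_t - G_s/2 = -74/9, [tt,t] = G_t/2 = 371/36
Gamma^s_ij = (G*[ij,s] - F*[ij,t])/(EG - F^2), Gamma^t_ij = (E*[ij,t] - F*[ij,s])/(EG - F^2)
Gamma_sss = -755/1029, Gamma_sst = 0, Gamma_stt = -136/1029, Gamma_tss = -920/1029, Gamma_tst = 0, Gamma_ttt = 1388/1029
X = (-3/2, 1/2), Y = (1/12, 79/24) at the point


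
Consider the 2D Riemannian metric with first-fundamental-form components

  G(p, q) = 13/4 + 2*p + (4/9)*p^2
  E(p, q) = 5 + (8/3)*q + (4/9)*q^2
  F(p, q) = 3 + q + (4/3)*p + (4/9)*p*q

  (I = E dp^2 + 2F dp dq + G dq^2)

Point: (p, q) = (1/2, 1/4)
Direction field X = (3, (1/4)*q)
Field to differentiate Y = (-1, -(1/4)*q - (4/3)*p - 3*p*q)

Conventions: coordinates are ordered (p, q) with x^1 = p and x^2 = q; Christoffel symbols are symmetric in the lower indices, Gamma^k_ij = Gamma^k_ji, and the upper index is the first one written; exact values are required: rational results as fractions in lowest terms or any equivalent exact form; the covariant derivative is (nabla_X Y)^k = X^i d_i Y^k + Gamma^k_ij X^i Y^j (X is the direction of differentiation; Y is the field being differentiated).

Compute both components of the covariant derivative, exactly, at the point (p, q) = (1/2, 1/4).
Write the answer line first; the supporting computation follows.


Answer: (nabla_X Y)^p = -351/652, (nabla_X Y)^q = -71093/10432

E = 205/36, F = 143/36, G = 157/36 at the point
E_p = 0, E_q = 26/9, F_p = 13/9, F_q = 11/9, G_p = 22/9, G_q = 0
EG - F^2 = 163/18;  g^inv = (18/163) * [[157/36, -143/36], [-143/36, 205/36]]
first-kind symbols [ij,l] = (1/2)(d_i g_jl + d_j g_il - d_l g_ij): [pp,p] = E_p/2 = 0, [pp,q] = F_p - E_q/2 = 0, [pq,p] = E_q/2 = 13/9, [pq,q] = G_p/2 = 11/9, [qq,p] = F_q - G_p/2 = 0, [qq,q] = G_q/2 = 0
Gamma^p_ij = (G*[ij,p] - F*[ij,q])/(EG - F^2), Gamma^q_ij = (E*[ij,q] - F*[ij,p])/(EG - F^2)
Gamma_ppp = 0, Gamma_ppq = 26/163, Gamma_pqq = 0, Gamma_qpp = 0, Gamma_qpq = 22/163, Gamma_qqq = 0
X = (3, 1/16), Y = (-1, -53/48) at the point


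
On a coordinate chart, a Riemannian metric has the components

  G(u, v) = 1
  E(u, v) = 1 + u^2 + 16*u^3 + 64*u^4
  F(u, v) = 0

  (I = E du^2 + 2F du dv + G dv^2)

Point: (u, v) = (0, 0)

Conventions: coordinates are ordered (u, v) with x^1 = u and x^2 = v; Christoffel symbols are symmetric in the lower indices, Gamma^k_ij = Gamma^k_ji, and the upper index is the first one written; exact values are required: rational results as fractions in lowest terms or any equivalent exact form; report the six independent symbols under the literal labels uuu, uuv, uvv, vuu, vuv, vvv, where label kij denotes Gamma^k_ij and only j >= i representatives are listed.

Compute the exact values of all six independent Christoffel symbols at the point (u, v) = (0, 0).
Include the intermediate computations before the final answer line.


E = 1, F = 0, G = 1 at the point
E_u = 0, E_v = 0, F_u = 0, F_v = 0, G_u = 0, G_v = 0
EG - F^2 = 1;  g^inv = (1) * [[1, 0], [0, 1]]
first-kind symbols [ij,l] = (1/2)(d_i g_jl + d_j g_il - d_l g_ij): [uu,u] = E_u/2 = 0, [uu,v] = F_u - E_v/2 = 0, [uv,u] = E_v/2 = 0, [uv,v] = G_u/2 = 0, [vv,u] = F_v - G_u/2 = 0, [vv,v] = G_v/2 = 0
Gamma^u_ij = (G*[ij,u] - F*[ij,v])/(EG - F^2), Gamma^v_ij = (E*[ij,v] - F*[ij,u])/(EG - F^2)

Answer: Gamma_uuu = 0, Gamma_uuv = 0, Gamma_uvv = 0, Gamma_vuu = 0, Gamma_vuv = 0, Gamma_vvv = 0


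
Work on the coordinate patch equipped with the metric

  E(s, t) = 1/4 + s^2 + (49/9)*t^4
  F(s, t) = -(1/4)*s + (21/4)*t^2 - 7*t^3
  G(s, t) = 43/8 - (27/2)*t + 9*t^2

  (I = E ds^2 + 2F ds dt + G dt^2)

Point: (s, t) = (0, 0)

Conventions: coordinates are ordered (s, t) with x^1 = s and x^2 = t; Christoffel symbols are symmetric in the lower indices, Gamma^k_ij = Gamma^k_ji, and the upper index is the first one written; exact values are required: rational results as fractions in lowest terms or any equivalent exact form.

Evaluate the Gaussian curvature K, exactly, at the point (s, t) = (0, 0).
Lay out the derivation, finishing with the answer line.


E = 1/4, F = 0, G = 43/8, EG - F^2 = 43/32 at the point
E_s = 0, E_t = 0, F_s = -1/4, F_t = 0, G_s = 0, G_t = -27/2
E_tt = 0, F_st = 0, G_ss = 0
Apply the Brioschi formula K = (det M1 - det M2)/(EG - F^2)^2 over the derivative matrices of E, F, G.
M1 = [[-E_tt/2 + F_st - G_ss/2, E_s/2, F_s - E_t/2], [F_t - G_s/2, E, F], [G_t/2, F, G]] = [[0, 0, -1/4], [0, 1/4, 0], [-27/4, 0, 43/8]]; det M1 = -27/64
M2 = [[0, E_t/2, G_s/2], [E_t/2, E, F], [G_s/2, F, G]] = [[0, 0, 0], [0, 1/4, 0], [0, 0, 43/8]]; det M2 = 0
det M1 - det M2 = -27/64; K = -27/64 / (43/32)^2 = -432/1849

Answer: K = -432/1849


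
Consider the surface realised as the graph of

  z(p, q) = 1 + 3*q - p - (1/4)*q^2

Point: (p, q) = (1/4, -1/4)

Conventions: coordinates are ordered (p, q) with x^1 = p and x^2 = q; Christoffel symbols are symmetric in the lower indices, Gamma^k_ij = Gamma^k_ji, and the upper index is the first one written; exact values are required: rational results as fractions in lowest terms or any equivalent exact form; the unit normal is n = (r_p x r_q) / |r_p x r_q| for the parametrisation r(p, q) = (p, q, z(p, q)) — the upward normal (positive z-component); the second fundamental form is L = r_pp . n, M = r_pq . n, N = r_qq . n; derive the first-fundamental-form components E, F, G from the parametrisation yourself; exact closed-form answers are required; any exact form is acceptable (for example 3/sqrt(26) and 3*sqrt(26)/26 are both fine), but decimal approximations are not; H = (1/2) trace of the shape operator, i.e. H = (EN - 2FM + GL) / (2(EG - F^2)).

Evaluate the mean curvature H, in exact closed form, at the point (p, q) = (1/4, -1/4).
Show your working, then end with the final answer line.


z_p = -1, z_q = 25/8, z_pp = 0, z_pq = 0, z_qq = -1/2
E = 2, F = -25/8, G = 689/64; answer radicand W^2 = 753/64
unnormalised second-form numerators: l = 0, m = 0, n = -1/2; L = l/sqrt(753/64), and similarly M = m/sqrt(W^2), N = n/sqrt(W^2)
H = (E*n - 2*F*m + G*l) / (2*(EG - F^2)*sqrt(W^2)); E*n - 2*F*m + G*l = -1, EG - F^2 = 753/64, so H = (-32/753)/sqrt(753/64)

Answer: H = -256*sqrt(753)/567009


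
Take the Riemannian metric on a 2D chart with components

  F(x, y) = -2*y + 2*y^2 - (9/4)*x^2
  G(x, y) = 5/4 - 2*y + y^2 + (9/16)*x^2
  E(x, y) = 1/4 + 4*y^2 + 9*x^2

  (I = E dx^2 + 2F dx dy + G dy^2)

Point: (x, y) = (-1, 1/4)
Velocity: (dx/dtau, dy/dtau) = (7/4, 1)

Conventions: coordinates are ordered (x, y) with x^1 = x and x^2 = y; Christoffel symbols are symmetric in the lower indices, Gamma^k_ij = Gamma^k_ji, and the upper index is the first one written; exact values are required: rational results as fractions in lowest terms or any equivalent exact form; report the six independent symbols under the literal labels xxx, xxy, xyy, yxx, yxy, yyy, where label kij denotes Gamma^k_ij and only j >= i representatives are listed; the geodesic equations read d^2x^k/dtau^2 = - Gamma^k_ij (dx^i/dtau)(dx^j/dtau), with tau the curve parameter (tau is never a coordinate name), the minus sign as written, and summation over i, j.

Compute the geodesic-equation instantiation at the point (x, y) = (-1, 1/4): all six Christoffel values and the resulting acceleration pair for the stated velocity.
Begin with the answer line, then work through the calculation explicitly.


Answer: Gamma_xxx = -204/395, Gamma_xxy = -13/790, Gamma_xyy = -329/790, Gamma_yxx = 616/395, Gamma_yxy = -174/395, Gamma_yyy = -1059/790; accelerations (d^2x/dtau^2, d^2y/dtau^2) = (812/395, -748/395)

E = 19/2, F = -21/8, G = 11/8 at the point
E_x = -18, E_y = 2, F_x = 9/2, F_y = -1, G_x = -9/8, G_y = -3/2
EG - F^2 = 395/64;  g^inv = (64/395) * [[11/8, 21/8], [21/8, 19/2]]
first-kind symbols [ij,l] = (1/2)(d_i g_jl + d_j g_il - d_l g_ij): [xx,x] = E_x/2 = -9, [xx,y] = F_x - E_y/2 = 7/2, [xy,x] = E_y/2 = 1, [xy,y] = G_x/2 = -9/16, [yy,x] = F_y - G_x/2 = -7/16, [yy,y] = G_y/2 = -3/4
Gamma^x_ij = (G*[ij,x] - F*[ij,y])/(EG - F^2), Gamma^y_ij = (E*[ij,y] - F*[ij,x])/(EG - F^2)
Gamma_xxx = -204/395, Gamma_xxy = -13/790, Gamma_xyy = -329/790, Gamma_yxx = 616/395, Gamma_yxy = -174/395, Gamma_yyy = -1059/790
d^2x/dtau^2 = -(Gamma_xxx*(7/4)^2 + 2*Gamma_xxy*(7/4)*(1) + Gamma_xyy*(1)^2) = 812/395
d^2y/dtau^2 = -(Gamma_yxx*(7/4)^2 + 2*Gamma_yxy*(7/4)*(1) + Gamma_yyy*(1)^2) = -748/395


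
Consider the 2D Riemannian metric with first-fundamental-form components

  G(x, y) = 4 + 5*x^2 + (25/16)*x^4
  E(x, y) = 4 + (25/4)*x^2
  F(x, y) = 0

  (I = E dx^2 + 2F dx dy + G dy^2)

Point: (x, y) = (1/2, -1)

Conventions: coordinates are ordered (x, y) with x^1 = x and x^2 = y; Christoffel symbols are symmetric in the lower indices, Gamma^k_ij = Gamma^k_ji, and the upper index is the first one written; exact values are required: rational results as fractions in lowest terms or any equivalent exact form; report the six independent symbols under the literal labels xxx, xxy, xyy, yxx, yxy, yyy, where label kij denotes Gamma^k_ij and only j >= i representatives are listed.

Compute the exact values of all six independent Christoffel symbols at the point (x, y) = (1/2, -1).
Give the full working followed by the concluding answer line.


E = 89/16, F = 0, G = 1369/256 at the point
E_x = 25/4, E_y = 0, F_x = 0, F_y = 0, G_x = 185/32, G_y = 0
EG - F^2 = 121841/4096;  g^inv = (4096/121841) * [[1369/256, 0], [0, 89/16]]
first-kind symbols [ij,l] = (1/2)(d_i g_jl + d_j g_il - d_l g_ij): [xx,x] = E_x/2 = 25/8, [xx,y] = F_x - E_y/2 = 0, [xy,x] = E_y/2 = 0, [xy,y] = G_x/2 = 185/64, [yy,x] = F_y - G_x/2 = -185/64, [yy,y] = G_y/2 = 0
Gamma^x_ij = (G*[ij,x] - F*[ij,y])/(EG - F^2), Gamma^y_ij = (E*[ij,y] - F*[ij,x])/(EG - F^2)

Answer: Gamma_xxx = 50/89, Gamma_xxy = 0, Gamma_xyy = -185/356, Gamma_yxx = 0, Gamma_yxy = 20/37, Gamma_yyy = 0


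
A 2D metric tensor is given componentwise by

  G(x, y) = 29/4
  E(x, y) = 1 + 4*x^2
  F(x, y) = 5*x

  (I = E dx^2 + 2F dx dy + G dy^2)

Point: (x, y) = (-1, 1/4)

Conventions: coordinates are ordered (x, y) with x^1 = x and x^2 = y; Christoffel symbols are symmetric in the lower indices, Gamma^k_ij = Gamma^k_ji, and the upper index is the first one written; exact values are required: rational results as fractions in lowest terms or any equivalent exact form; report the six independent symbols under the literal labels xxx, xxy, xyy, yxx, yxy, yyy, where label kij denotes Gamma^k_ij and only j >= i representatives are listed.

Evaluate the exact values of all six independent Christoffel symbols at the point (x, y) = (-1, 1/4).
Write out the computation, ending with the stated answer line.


E = 5, F = -5, G = 29/4 at the point
E_x = -8, E_y = 0, F_x = 5, F_y = 0, G_x = 0, G_y = 0
EG - F^2 = 45/4;  g^inv = (4/45) * [[29/4, 5], [5, 5]]
first-kind symbols [ij,l] = (1/2)(d_i g_jl + d_j g_il - d_l g_ij): [xx,x] = E_x/2 = -4, [xx,y] = F_x - E_y/2 = 5, [xy,x] = E_y/2 = 0, [xy,y] = G_x/2 = 0, [yy,x] = F_y - G_x/2 = 0, [yy,y] = G_y/2 = 0
Gamma^x_ij = (G*[ij,x] - F*[ij,y])/(EG - F^2), Gamma^y_ij = (E*[ij,y] - F*[ij,x])/(EG - F^2)

Answer: Gamma_xxx = -16/45, Gamma_xxy = 0, Gamma_xyy = 0, Gamma_yxx = 4/9, Gamma_yxy = 0, Gamma_yyy = 0


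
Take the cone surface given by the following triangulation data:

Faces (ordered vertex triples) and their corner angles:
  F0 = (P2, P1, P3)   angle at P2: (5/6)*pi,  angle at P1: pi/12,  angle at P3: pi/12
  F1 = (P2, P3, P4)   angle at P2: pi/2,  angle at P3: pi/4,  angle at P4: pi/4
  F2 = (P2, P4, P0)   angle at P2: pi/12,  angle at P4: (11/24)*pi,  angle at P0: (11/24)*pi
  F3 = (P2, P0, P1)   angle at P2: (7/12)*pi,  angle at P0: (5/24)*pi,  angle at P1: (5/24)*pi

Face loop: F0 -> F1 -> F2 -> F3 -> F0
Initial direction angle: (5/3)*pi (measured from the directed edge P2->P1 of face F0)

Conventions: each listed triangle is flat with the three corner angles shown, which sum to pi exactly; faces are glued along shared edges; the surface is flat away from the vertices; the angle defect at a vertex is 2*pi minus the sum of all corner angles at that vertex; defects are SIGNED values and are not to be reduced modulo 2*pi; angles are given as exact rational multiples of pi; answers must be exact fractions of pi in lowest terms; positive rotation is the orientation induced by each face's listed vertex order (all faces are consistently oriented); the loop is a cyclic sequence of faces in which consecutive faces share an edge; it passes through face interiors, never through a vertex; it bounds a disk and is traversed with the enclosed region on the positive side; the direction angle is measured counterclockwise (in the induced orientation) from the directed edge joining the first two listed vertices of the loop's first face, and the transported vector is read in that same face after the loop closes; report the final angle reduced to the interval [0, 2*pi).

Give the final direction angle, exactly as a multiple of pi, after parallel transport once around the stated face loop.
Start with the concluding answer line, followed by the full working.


Answer: final direction angle = (5/3)*pi

enclosed vertex P2: corner angles sum to 2*pi, defect = 2*pi - 2*pi = 0
final direction = starting direction + enclosed defect total, reduced mod 2*pi (induced orientation)
final angle = (5/3)*pi + 0 = (5/3)*pi (mod 2*pi)


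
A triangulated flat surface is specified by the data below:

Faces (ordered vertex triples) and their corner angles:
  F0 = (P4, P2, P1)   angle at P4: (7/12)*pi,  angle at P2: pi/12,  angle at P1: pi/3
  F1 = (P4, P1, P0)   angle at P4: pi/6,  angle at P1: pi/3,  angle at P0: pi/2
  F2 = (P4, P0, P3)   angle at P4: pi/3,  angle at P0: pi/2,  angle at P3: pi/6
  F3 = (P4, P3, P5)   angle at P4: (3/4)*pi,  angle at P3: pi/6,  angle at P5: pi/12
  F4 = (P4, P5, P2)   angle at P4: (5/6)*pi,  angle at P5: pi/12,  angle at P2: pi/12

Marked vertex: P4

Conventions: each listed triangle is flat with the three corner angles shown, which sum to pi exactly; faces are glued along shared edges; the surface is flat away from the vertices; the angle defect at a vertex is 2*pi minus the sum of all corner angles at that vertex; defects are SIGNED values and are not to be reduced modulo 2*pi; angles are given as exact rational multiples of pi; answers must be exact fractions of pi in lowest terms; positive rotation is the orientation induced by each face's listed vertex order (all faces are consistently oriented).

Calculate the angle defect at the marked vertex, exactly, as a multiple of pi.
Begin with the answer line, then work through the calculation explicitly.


Answer: defect(P4) = (-2/3)*pi

Sum of corner angles at P4: (8/3)*pi
defect = 2*pi - (8/3)*pi


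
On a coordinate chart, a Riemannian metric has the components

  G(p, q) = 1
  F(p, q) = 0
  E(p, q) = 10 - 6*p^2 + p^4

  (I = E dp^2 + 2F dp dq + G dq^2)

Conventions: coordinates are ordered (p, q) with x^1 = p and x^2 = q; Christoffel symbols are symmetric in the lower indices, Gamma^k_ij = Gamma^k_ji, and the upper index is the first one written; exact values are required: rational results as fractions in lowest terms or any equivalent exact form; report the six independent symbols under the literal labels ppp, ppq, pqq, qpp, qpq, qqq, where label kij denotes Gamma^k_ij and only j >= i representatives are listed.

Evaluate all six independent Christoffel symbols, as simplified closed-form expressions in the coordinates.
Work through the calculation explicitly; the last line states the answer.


E = 10 - 6*p^2 + p^4; F = 0; G = 1
Gamma^k_ij = (1/2) g^{kl} (d_i g_jl + d_j g_il - d_l g_ij), with g^inv = (1/(EG-F^2)) [[G, -F], [-F, E]]
first partials: E_p = -12*p + 4*p^3, E_q = 0, F_p = 0, F_q = 0, G_p = 0, G_q = 0
D = EG - F^2 = 10 - 6*p^2 + p^4
expanded: Gamma^p_pp = (G E_p - 2F F_p + F E_q)/(2D), Gamma^p_pq = (G E_q - F G_p)/(2D), Gamma^p_qq = (2G F_q - G G_p - F G_q)/(2D), Gamma^q_pp = (2E F_p - E E_q - F E_p)/(2D), Gamma^q_pq = (E G_p - F E_q)/(2D), Gamma^q_qq = (E G_q - 2F F_q + F G_p)/(2D); substitute and cancel common factors

Answer: Gamma_ppp = (2*p^3 - 6*p)/(p^4 - 6*p^2 + 10), Gamma_ppq = 0, Gamma_pqq = 0, Gamma_qpp = 0, Gamma_qpq = 0, Gamma_qqq = 0
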